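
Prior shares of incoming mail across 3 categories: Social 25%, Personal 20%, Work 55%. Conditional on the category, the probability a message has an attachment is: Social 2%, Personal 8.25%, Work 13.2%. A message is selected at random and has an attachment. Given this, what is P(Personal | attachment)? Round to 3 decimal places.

0.175

Compute prior × likelihood for every hypothesis:
  Social: 0.25 × 0.02 = 0.005
  Personal: 0.2 × 0.0825 = 0.0165
  Work: 0.55 × 0.132 = 0.0726
Sum = 0.0941.
P(Personal | evidence) = 0.0165 / 0.0941 ≈ 0.175.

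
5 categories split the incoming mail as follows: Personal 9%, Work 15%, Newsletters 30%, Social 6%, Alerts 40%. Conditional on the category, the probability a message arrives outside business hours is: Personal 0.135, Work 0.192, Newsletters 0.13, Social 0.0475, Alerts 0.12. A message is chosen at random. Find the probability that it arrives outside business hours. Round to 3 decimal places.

Compute prior × likelihood for every hypothesis:
  Personal: 0.09 × 0.135 = 0.01215
  Work: 0.15 × 0.192 = 0.0288
  Newsletters: 0.3 × 0.13 = 0.039
  Social: 0.06 × 0.0475 = 0.00285
  Alerts: 0.4 × 0.12 = 0.048
P(off-hours) = 0.01215 + 0.0288 + 0.039 + 0.00285 + 0.048 = 0.1308 → 0.131.

0.131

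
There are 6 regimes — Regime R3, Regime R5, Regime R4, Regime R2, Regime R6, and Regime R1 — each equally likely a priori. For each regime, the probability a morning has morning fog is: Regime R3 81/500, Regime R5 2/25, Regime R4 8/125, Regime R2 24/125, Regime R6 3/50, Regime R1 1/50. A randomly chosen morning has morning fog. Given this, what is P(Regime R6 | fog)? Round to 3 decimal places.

With a uniform prior (1/6 each), posterior ∝ likelihood:
  Regime R3: 0.162
  Regime R5: 0.08
  Regime R4: 0.064
  Regime R2: 0.192
  Regime R6: 0.06
  Regime R1: 0.02
Total = 0.578.
P(Regime R6 | evidence) = 0.06 / 0.578 ≈ 0.104.

0.104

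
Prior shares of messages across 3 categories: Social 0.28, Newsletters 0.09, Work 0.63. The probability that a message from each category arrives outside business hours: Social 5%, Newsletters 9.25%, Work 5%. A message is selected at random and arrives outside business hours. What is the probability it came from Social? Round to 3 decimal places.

0.260

Compute prior × likelihood for every hypothesis:
  Social: 0.28 × 0.05 = 0.014
  Newsletters: 0.09 × 0.0925 = 0.008325
  Work: 0.63 × 0.05 = 0.0315
Total = 0.053825.
P(Social | evidence) = 0.014 / 0.053825 ≈ 0.260.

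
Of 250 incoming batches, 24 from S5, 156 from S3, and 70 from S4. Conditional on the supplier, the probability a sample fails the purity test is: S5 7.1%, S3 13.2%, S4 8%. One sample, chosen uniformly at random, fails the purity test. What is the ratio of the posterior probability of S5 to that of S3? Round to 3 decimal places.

0.083

By Bayes' rule, posterior ∝ prior × likelihood:
  S5: 0.096 × 0.071 = 0.006816
  S3: 0.624 × 0.132 = 0.082368
  S4: 0.28 × 0.08 = 0.0224
Normalizing constant = 0.111584.
The ratio is 0.006816 / 0.082368 (the normalizer cancels) = 0.083.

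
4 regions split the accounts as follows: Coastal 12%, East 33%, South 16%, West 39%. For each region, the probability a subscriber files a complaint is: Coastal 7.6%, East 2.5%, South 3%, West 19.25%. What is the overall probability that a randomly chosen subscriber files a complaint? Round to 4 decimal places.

0.0972

Prior × likelihood for each hypothesis:
  Coastal: 0.12 × 0.076 = 0.00912
  East: 0.33 × 0.025 = 0.00825
  South: 0.16 × 0.03 = 0.0048
  West: 0.39 × 0.1925 = 0.075075
P(complaint) = 0.00912 + 0.00825 + 0.0048 + 0.075075 = 0.097245 → 0.0972.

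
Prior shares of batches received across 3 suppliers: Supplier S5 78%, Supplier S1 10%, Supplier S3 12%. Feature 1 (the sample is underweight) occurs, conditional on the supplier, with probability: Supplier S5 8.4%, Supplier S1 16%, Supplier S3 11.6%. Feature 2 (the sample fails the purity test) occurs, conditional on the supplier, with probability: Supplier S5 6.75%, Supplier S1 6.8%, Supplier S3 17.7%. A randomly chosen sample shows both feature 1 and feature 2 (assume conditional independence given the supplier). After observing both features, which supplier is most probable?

Prior × likelihood for each hypothesis:
  Supplier S5: 0.78 × 0.084 × 0.0675 = 0.0044226
  Supplier S1: 0.1 × 0.16 × 0.068 = 0.001088
  Supplier S3: 0.12 × 0.116 × 0.177 = 0.00246384
Total = 0.00797444.
Largest term belongs to Supplier S5, so Supplier S5 is most probable.

Supplier S5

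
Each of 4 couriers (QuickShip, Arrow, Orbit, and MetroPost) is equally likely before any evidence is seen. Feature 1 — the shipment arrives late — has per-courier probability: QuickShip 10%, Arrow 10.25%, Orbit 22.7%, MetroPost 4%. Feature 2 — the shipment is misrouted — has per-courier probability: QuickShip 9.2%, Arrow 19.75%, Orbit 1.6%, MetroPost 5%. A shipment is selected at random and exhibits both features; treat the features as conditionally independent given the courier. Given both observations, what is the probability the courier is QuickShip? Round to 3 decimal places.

0.262

Since the prior is uniform, the posterior is proportional to the likelihood:
  QuickShip: 0.1 × 0.092 = 0.0092
  Arrow: 0.1025 × 0.1975 = 0.02024375
  Orbit: 0.227 × 0.016 = 0.003632
  MetroPost: 0.04 × 0.05 = 0.002
Total = 0.03507575.
P(QuickShip | evidence) = 0.0092 / 0.03507575 ≈ 0.262.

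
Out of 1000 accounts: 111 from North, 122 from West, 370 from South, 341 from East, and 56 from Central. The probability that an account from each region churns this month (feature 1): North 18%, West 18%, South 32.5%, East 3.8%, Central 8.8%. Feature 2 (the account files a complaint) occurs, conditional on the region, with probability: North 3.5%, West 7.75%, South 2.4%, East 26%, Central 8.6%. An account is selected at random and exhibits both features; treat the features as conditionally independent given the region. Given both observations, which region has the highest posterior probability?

Prior × likelihood for each hypothesis:
  North: 0.111 × 0.18 × 0.035 = 0.0006993
  West: 0.122 × 0.18 × 0.0775 = 0.0017019
  South: 0.37 × 0.325 × 0.024 = 0.002886
  East: 0.341 × 0.038 × 0.26 = 0.00336908
  Central: 0.056 × 0.088 × 0.086 = 0.000423808
Normalizing constant = 0.009080088.
Largest term belongs to East, so East is most probable.

East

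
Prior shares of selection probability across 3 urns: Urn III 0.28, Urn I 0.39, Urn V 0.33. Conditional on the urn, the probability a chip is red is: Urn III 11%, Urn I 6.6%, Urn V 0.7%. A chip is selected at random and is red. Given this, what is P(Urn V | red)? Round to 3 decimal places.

0.039

Compute prior × likelihood for every hypothesis:
  Urn III: 0.28 × 0.11 = 0.0308
  Urn I: 0.39 × 0.066 = 0.02574
  Urn V: 0.33 × 0.007 = 0.00231
Normalizing constant = 0.05885.
P(Urn V | evidence) = 0.00231 / 0.05885 ≈ 0.039.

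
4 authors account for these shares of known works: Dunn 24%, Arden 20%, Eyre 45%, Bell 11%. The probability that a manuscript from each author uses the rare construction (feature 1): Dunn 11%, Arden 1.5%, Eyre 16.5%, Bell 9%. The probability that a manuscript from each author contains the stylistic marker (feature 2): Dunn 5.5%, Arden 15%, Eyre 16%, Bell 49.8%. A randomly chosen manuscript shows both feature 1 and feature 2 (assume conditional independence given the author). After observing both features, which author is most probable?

Eyre

Compute prior × likelihood for every hypothesis:
  Dunn: 0.24 × 0.11 × 0.055 = 0.001452
  Arden: 0.2 × 0.015 × 0.15 = 0.00045
  Eyre: 0.45 × 0.165 × 0.16 = 0.01188
  Bell: 0.11 × 0.09 × 0.498 = 0.0049302
Normalizing constant = 0.0187122.
Largest term belongs to Eyre, so Eyre is most probable.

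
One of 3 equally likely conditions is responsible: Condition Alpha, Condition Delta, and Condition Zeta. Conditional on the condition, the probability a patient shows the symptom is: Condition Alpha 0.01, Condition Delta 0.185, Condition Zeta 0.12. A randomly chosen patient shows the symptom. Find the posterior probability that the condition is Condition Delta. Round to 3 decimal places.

With a uniform prior (1/3 each), posterior ∝ likelihood:
  Condition Alpha: 0.01
  Condition Delta: 0.185
  Condition Zeta: 0.12
Normalizing constant = 0.315.
P(Condition Delta | evidence) = 0.185 / 0.315 ≈ 0.587.

0.587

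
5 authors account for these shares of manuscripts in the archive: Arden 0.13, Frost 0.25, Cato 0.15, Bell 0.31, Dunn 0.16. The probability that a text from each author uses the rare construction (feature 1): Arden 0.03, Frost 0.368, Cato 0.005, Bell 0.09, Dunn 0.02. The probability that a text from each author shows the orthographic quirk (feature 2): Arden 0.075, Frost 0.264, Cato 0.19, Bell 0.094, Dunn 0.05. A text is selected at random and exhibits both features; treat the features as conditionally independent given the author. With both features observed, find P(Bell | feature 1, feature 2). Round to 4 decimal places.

By Bayes' rule, posterior ∝ prior × likelihood:
  Arden: 0.13 × 0.03 × 0.075 = 0.0002925
  Frost: 0.25 × 0.368 × 0.264 = 0.024288
  Cato: 0.15 × 0.005 × 0.19 = 0.0001425
  Bell: 0.31 × 0.09 × 0.094 = 0.0026226
  Dunn: 0.16 × 0.02 × 0.05 = 0.00016
Sum = 0.0275056.
P(Bell | evidence) = 0.0026226 / 0.0275056 ≈ 0.0953.

0.0953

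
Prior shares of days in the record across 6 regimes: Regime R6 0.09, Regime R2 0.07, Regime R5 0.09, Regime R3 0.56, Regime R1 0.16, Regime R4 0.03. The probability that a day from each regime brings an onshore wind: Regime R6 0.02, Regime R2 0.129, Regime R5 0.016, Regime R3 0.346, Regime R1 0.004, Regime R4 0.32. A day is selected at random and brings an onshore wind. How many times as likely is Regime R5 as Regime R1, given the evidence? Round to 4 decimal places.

2.2500

Prior × likelihood for each hypothesis:
  Regime R6: 0.09 × 0.02 = 0.0018
  Regime R2: 0.07 × 0.129 = 0.00903
  Regime R5: 0.09 × 0.016 = 0.00144
  Regime R3: 0.56 × 0.346 = 0.19376
  Regime R1: 0.16 × 0.004 = 0.00064
  Regime R4: 0.03 × 0.32 = 0.0096
Normalizing constant = 0.21627.
The ratio is 0.00144 / 0.00064 (the normalizer cancels) = 2.2500.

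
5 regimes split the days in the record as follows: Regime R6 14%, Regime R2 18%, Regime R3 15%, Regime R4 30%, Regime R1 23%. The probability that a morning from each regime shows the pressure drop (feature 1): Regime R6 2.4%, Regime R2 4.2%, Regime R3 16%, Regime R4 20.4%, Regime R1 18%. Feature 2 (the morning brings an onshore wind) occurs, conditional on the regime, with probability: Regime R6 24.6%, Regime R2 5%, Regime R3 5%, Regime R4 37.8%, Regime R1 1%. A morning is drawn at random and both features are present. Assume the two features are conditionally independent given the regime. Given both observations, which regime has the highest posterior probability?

Prior × likelihood for each hypothesis:
  Regime R6: 0.14 × 0.024 × 0.246 = 0.00082656
  Regime R2: 0.18 × 0.042 × 0.05 = 0.000378
  Regime R3: 0.15 × 0.16 × 0.05 = 0.0012
  Regime R4: 0.3 × 0.204 × 0.378 = 0.0231336
  Regime R1: 0.23 × 0.18 × 0.01 = 0.000414
Sum = 0.02595216.
Largest term belongs to Regime R4, so Regime R4 is most probable.

Regime R4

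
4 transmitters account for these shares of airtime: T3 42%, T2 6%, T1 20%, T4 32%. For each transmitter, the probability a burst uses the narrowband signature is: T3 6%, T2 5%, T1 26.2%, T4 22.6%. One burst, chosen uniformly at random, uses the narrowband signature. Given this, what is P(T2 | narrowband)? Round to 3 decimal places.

0.020

Unnormalized posteriors (prior × likelihood):
  T3: 0.42 × 0.06 = 0.0252
  T2: 0.06 × 0.05 = 0.003
  T1: 0.2 × 0.262 = 0.0524
  T4: 0.32 × 0.226 = 0.07232
Normalizing constant = 0.15292.
P(T2 | evidence) = 0.003 / 0.15292 ≈ 0.020.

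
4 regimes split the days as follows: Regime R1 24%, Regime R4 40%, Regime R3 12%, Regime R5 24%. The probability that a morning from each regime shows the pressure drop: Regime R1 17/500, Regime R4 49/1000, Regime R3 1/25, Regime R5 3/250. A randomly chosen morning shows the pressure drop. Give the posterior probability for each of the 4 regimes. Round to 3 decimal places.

Regime R1 0.230, Regime R4 0.553, Regime R3 0.135, Regime R5 0.081

Prior × likelihood for each hypothesis:
  Regime R1: 0.24 × 0.034 = 0.00816
  Regime R4: 0.4 × 0.049 = 0.0196
  Regime R3: 0.12 × 0.04 = 0.0048
  Regime R5: 0.24 × 0.012 = 0.00288
Sum = 0.03544.
P(Regime R1 | drop) = 0.00816/0.03544 ≈ 0.230
P(Regime R4 | drop) = 0.0196/0.03544 ≈ 0.553
P(Regime R3 | drop) = 0.0048/0.03544 ≈ 0.135
P(Regime R5 | drop) = 0.00288/0.03544 ≈ 0.081
(Check: 0.230+0.553+0.135+0.081 = 0.999.)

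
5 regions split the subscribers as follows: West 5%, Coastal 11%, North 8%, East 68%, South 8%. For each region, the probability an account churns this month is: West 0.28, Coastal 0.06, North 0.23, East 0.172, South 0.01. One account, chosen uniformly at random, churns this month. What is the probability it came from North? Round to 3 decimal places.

By Bayes' rule, posterior ∝ prior × likelihood:
  West: 0.05 × 0.28 = 0.014
  Coastal: 0.11 × 0.06 = 0.0066
  North: 0.08 × 0.23 = 0.0184
  East: 0.68 × 0.172 = 0.11696
  South: 0.08 × 0.01 = 0.0008
Normalizing constant = 0.15676.
P(North | evidence) = 0.0184 / 0.15676 ≈ 0.117.

0.117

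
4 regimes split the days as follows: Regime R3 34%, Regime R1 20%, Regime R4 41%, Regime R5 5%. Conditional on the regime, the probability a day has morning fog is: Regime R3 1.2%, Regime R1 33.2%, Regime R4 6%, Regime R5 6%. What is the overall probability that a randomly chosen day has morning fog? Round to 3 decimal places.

Unnormalized posteriors (prior × likelihood):
  Regime R3: 0.34 × 0.012 = 0.00408
  Regime R1: 0.2 × 0.332 = 0.0664
  Regime R4: 0.41 × 0.06 = 0.0246
  Regime R5: 0.05 × 0.06 = 0.003
P(fog) = 0.00408 + 0.0664 + 0.0246 + 0.003 = 0.09808 → 0.098.

0.098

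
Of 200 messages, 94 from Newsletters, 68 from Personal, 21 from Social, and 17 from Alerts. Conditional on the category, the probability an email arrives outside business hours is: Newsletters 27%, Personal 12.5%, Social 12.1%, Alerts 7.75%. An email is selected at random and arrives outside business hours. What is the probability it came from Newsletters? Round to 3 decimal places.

Prior × likelihood for each hypothesis:
  Newsletters: 0.47 × 0.27 = 0.1269
  Personal: 0.34 × 0.125 = 0.0425
  Social: 0.105 × 0.121 = 0.012705
  Alerts: 0.085 × 0.0775 = 0.0065875
Total = 0.1886925.
P(Newsletters | evidence) = 0.1269 / 0.1886925 ≈ 0.673.

0.673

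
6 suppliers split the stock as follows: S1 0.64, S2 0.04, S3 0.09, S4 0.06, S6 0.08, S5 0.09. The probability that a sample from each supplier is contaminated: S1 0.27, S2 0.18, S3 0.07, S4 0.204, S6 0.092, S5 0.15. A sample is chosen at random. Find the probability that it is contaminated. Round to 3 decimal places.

0.219

By Bayes' rule, posterior ∝ prior × likelihood:
  S1: 0.64 × 0.27 = 0.1728
  S2: 0.04 × 0.18 = 0.0072
  S3: 0.09 × 0.07 = 0.0063
  S4: 0.06 × 0.204 = 0.01224
  S6: 0.08 × 0.092 = 0.00736
  S5: 0.09 × 0.15 = 0.0135
P(contaminated) = 0.1728 + 0.0072 + 0.0063 + 0.01224 + 0.00736 + 0.0135 = 0.2194 → 0.219.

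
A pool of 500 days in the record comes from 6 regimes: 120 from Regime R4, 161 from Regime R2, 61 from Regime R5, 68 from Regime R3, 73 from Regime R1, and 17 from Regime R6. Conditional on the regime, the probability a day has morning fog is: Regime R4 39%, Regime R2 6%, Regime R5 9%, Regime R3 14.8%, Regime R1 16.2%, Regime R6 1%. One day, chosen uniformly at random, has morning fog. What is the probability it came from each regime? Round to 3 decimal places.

Unnormalized posteriors (prior × likelihood):
  Regime R4: 0.24 × 0.39 = 0.0936
  Regime R2: 0.322 × 0.06 = 0.01932
  Regime R5: 0.122 × 0.09 = 0.01098
  Regime R3: 0.136 × 0.148 = 0.020128
  Regime R1: 0.146 × 0.162 = 0.023652
  Regime R6: 0.034 × 0.01 = 0.00034
Sum = 0.16802.
P(Regime R4 | fog) = 0.0936/0.16802 ≈ 0.557
P(Regime R2 | fog) = 0.01932/0.16802 ≈ 0.115
P(Regime R5 | fog) = 0.01098/0.16802 ≈ 0.065
P(Regime R3 | fog) = 0.020128/0.16802 ≈ 0.120
P(Regime R1 | fog) = 0.023652/0.16802 ≈ 0.141
P(Regime R6 | fog) = 0.00034/0.16802 ≈ 0.002

Regime R4 0.557, Regime R2 0.115, Regime R5 0.065, Regime R3 0.120, Regime R1 0.141, Regime R6 0.002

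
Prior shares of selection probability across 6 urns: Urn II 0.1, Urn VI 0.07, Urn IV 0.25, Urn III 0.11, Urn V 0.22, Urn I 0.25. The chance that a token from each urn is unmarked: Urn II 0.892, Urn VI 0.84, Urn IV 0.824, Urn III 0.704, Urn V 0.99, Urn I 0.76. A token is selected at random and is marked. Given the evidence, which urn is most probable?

Taking complements, P(marked | each) = Urn II 0.108, Urn VI 0.16, Urn IV 0.176, Urn III 0.296, Urn V 0.01, Urn I 0.24.
Prior × likelihood for each hypothesis:
  Urn II: 0.1 × 0.108 = 0.0108
  Urn VI: 0.07 × 0.16 = 0.0112
  Urn IV: 0.25 × 0.176 = 0.044
  Urn III: 0.11 × 0.296 = 0.03256
  Urn V: 0.22 × 0.01 = 0.0022
  Urn I: 0.25 × 0.24 = 0.06
Total = 0.16076.
Largest term belongs to Urn I, so Urn I is most probable.

Urn I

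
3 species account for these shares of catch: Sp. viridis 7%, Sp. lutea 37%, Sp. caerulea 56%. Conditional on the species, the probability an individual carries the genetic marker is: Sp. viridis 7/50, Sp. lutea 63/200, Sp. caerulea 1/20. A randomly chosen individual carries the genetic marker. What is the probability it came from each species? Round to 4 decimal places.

Sp. viridis 0.0635, Sp. lutea 0.7551, Sp. caerulea 0.1814

Unnormalized posteriors (prior × likelihood):
  Sp. viridis: 0.07 × 0.14 = 0.0098
  Sp. lutea: 0.37 × 0.315 = 0.11655
  Sp. caerulea: 0.56 × 0.05 = 0.028
Normalizing constant = 0.15435.
P(Sp. viridis | marker) = 0.0098/0.15435 ≈ 0.0635
P(Sp. lutea | marker) = 0.11655/0.15435 ≈ 0.7551
P(Sp. caerulea | marker) = 0.028/0.15435 ≈ 0.1814
(Check: 0.0635+0.7551+0.1814 = 1.0000.)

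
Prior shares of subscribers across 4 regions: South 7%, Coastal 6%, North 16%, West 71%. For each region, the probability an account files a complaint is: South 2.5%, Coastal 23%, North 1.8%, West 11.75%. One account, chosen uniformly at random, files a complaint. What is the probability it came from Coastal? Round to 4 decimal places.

Prior × likelihood for each hypothesis:
  South: 0.07 × 0.025 = 0.00175
  Coastal: 0.06 × 0.23 = 0.0138
  North: 0.16 × 0.018 = 0.00288
  West: 0.71 × 0.1175 = 0.083425
Normalizing constant = 0.101855.
P(Coastal | evidence) = 0.0138 / 0.101855 ≈ 0.1355.

0.1355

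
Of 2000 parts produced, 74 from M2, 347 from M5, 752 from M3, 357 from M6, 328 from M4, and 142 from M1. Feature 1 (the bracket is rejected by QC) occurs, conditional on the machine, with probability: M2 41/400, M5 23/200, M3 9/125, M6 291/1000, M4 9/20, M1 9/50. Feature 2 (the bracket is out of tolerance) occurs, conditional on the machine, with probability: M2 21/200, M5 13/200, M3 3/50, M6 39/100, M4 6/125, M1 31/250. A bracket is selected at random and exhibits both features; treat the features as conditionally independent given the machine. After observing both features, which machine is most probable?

M6

Unnormalized posteriors (prior × likelihood):
  M2: 0.037 × 0.1025 × 0.105 = 0.0003982125
  M5: 0.1735 × 0.115 × 0.065 = 0.0012969125
  M3: 0.376 × 0.072 × 0.06 = 0.00162432
  M6: 0.1785 × 0.291 × 0.39 = 0.020257965
  M4: 0.164 × 0.45 × 0.048 = 0.0035424
  M1: 0.071 × 0.18 × 0.124 = 0.00158472
Sum = 0.02870453.
Largest term belongs to M6, so M6 is most probable.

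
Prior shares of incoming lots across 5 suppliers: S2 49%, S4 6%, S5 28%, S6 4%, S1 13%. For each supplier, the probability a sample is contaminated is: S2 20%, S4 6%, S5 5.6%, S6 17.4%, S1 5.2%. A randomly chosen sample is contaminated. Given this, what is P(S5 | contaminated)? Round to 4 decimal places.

Compute prior × likelihood for every hypothesis:
  S2: 0.49 × 0.2 = 0.098
  S4: 0.06 × 0.06 = 0.0036
  S5: 0.28 × 0.056 = 0.01568
  S6: 0.04 × 0.174 = 0.00696
  S1: 0.13 × 0.052 = 0.00676
Total = 0.131.
P(S5 | evidence) = 0.01568 / 0.131 ≈ 0.1197.

0.1197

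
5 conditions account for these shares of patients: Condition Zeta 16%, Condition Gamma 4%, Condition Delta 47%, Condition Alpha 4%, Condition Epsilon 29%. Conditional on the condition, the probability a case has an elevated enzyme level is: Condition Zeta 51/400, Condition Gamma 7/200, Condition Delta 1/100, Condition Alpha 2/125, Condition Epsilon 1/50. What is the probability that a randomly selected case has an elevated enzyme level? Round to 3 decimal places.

0.033

Prior × likelihood for each hypothesis:
  Condition Zeta: 0.16 × 0.1275 = 0.0204
  Condition Gamma: 0.04 × 0.035 = 0.0014
  Condition Delta: 0.47 × 0.01 = 0.0047
  Condition Alpha: 0.04 × 0.016 = 0.00064
  Condition Epsilon: 0.29 × 0.02 = 0.0058
P(elevated) = 0.0204 + 0.0014 + 0.0047 + 0.00064 + 0.0058 = 0.03294 → 0.033.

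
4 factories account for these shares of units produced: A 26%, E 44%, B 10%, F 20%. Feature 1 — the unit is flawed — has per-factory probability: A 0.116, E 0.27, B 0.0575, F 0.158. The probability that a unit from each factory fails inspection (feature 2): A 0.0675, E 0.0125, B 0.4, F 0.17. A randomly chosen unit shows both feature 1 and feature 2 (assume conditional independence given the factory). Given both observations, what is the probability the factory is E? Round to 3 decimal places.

0.133

Unnormalized posteriors (prior × likelihood):
  A: 0.26 × 0.116 × 0.0675 = 0.0020358
  E: 0.44 × 0.27 × 0.0125 = 0.001485
  B: 0.1 × 0.0575 × 0.4 = 0.0023
  F: 0.2 × 0.158 × 0.17 = 0.005372
Total = 0.0111928.
P(E | evidence) = 0.001485 / 0.0111928 ≈ 0.133.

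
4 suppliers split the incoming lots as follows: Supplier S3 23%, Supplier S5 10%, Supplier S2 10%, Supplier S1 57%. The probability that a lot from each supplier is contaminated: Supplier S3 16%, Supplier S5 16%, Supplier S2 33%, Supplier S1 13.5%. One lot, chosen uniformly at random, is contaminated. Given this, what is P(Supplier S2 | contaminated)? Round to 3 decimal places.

0.203

By Bayes' rule, posterior ∝ prior × likelihood:
  Supplier S3: 0.23 × 0.16 = 0.0368
  Supplier S5: 0.1 × 0.16 = 0.016
  Supplier S2: 0.1 × 0.33 = 0.033
  Supplier S1: 0.57 × 0.135 = 0.07695
Sum = 0.16275.
P(Supplier S2 | evidence) = 0.033 / 0.16275 ≈ 0.203.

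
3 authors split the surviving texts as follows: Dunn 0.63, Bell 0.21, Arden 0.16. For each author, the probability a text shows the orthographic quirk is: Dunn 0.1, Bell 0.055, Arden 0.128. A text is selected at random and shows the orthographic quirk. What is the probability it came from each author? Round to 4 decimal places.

By Bayes' rule, posterior ∝ prior × likelihood:
  Dunn: 0.63 × 0.1 = 0.063
  Bell: 0.21 × 0.055 = 0.01155
  Arden: 0.16 × 0.128 = 0.02048
Total = 0.09503.
P(Dunn | quirk) = 0.063/0.09503 ≈ 0.6629
P(Bell | quirk) = 0.01155/0.09503 ≈ 0.1215
P(Arden | quirk) = 0.02048/0.09503 ≈ 0.2155

Dunn 0.6629, Bell 0.1215, Arden 0.2155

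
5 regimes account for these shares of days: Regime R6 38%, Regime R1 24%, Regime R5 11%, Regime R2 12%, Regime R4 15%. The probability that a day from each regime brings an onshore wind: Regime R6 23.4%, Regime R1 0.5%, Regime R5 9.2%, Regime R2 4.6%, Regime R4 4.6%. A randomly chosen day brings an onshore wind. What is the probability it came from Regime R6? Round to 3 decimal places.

0.789

By Bayes' rule, posterior ∝ prior × likelihood:
  Regime R6: 0.38 × 0.234 = 0.08892
  Regime R1: 0.24 × 0.005 = 0.0012
  Regime R5: 0.11 × 0.092 = 0.01012
  Regime R2: 0.12 × 0.046 = 0.00552
  Regime R4: 0.15 × 0.046 = 0.0069
Sum = 0.11266.
P(Regime R6 | evidence) = 0.08892 / 0.11266 ≈ 0.789.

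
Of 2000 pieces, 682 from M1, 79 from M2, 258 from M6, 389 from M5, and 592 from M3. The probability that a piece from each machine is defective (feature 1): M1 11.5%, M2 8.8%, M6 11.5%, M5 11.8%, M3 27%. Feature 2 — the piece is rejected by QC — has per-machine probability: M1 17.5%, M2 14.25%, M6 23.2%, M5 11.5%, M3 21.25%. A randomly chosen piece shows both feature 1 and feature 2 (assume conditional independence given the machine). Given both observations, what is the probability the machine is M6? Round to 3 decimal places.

Compute prior × likelihood for every hypothesis:
  M1: 0.341 × 0.115 × 0.175 = 0.006862625
  M2: 0.0395 × 0.088 × 0.1425 = 0.00049533
  M6: 0.129 × 0.115 × 0.232 = 0.00344172
  M5: 0.1945 × 0.118 × 0.115 = 0.002639365
  M3: 0.296 × 0.27 × 0.2125 = 0.016983
Sum = 0.03042204.
P(M6 | evidence) = 0.00344172 / 0.03042204 ≈ 0.113.

0.113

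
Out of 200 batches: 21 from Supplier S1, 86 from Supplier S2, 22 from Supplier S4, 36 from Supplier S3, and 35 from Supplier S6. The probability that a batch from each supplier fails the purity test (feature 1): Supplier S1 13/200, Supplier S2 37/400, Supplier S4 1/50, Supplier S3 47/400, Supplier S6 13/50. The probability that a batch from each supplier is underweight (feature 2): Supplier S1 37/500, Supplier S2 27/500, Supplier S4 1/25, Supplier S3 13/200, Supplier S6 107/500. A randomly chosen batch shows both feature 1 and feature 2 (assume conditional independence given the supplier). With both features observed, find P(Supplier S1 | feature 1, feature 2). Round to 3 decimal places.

By Bayes' rule, posterior ∝ prior × likelihood:
  Supplier S1: 0.105 × 0.065 × 0.074 = 0.00050505
  Supplier S2: 0.43 × 0.0925 × 0.054 = 0.00214785
  Supplier S4: 0.11 × 0.02 × 0.04 = 0.000088
  Supplier S3: 0.18 × 0.1175 × 0.065 = 0.00137475
  Supplier S6: 0.175 × 0.26 × 0.214 = 0.009737
Sum = 0.01385265.
P(Supplier S1 | evidence) = 0.00050505 / 0.01385265 ≈ 0.036.

0.036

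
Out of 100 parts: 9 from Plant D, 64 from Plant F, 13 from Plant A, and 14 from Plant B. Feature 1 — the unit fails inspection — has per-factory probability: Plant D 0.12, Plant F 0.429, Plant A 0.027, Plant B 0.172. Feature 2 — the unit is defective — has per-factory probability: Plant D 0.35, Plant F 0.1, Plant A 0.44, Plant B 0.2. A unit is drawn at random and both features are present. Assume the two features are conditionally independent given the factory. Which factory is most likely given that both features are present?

Plant F

By Bayes' rule, posterior ∝ prior × likelihood:
  Plant D: 0.09 × 0.12 × 0.35 = 0.00378
  Plant F: 0.64 × 0.429 × 0.1 = 0.027456
  Plant A: 0.13 × 0.027 × 0.44 = 0.0015444
  Plant B: 0.14 × 0.172 × 0.2 = 0.004816
Total = 0.0375964.
Largest term belongs to Plant F, so Plant F is most probable.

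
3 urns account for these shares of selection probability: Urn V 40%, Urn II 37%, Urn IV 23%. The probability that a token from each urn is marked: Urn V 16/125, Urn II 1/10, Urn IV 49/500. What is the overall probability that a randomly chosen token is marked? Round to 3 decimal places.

0.111

Unnormalized posteriors (prior × likelihood):
  Urn V: 0.4 × 0.128 = 0.0512
  Urn II: 0.37 × 0.1 = 0.037
  Urn IV: 0.23 × 0.098 = 0.02254
P(marked) = 0.0512 + 0.037 + 0.02254 = 0.11074 → 0.111.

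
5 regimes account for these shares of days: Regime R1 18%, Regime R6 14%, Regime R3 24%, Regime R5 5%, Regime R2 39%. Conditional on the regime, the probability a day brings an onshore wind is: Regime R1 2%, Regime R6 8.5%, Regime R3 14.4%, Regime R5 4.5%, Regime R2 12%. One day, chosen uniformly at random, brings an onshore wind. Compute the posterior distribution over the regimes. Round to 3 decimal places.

Unnormalized posteriors (prior × likelihood):
  Regime R1: 0.18 × 0.02 = 0.0036
  Regime R6: 0.14 × 0.085 = 0.0119
  Regime R3: 0.24 × 0.144 = 0.03456
  Regime R5: 0.05 × 0.045 = 0.00225
  Regime R2: 0.39 × 0.12 = 0.0468
Normalizing constant = 0.09911.
P(Regime R1 | onshore) = 0.0036/0.09911 ≈ 0.036
P(Regime R6 | onshore) = 0.0119/0.09911 ≈ 0.120
P(Regime R3 | onshore) = 0.03456/0.09911 ≈ 0.349
P(Regime R5 | onshore) = 0.00225/0.09911 ≈ 0.023
P(Regime R2 | onshore) = 0.0468/0.09911 ≈ 0.472
(Check: 0.036+0.120+0.349+0.023+0.472 = 1.000.)

Regime R1 0.036, Regime R6 0.120, Regime R3 0.349, Regime R5 0.023, Regime R2 0.472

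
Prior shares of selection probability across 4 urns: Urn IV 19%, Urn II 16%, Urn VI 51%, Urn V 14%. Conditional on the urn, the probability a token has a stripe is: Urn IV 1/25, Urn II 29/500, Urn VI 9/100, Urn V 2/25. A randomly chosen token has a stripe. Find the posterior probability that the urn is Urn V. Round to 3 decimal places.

Compute prior × likelihood for every hypothesis:
  Urn IV: 0.19 × 0.04 = 0.0076
  Urn II: 0.16 × 0.058 = 0.00928
  Urn VI: 0.51 × 0.09 = 0.0459
  Urn V: 0.14 × 0.08 = 0.0112
Normalizing constant = 0.07398.
P(Urn V | evidence) = 0.0112 / 0.07398 ≈ 0.151.

0.151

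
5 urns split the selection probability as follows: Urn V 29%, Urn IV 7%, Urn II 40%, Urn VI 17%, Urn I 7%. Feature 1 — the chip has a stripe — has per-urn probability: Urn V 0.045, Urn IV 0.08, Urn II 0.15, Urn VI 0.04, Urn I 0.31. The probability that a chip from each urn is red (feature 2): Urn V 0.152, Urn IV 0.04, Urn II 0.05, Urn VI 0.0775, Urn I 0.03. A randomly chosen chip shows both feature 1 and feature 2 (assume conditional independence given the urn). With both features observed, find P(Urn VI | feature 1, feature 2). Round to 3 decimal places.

Unnormalized posteriors (prior × likelihood):
  Urn V: 0.29 × 0.045 × 0.152 = 0.0019836
  Urn IV: 0.07 × 0.08 × 0.04 = 0.000224
  Urn II: 0.4 × 0.15 × 0.05 = 0.003
  Urn VI: 0.17 × 0.04 × 0.0775 = 0.000527
  Urn I: 0.07 × 0.31 × 0.03 = 0.000651
Sum = 0.0063856.
P(Urn VI | evidence) = 0.000527 / 0.0063856 ≈ 0.083.

0.083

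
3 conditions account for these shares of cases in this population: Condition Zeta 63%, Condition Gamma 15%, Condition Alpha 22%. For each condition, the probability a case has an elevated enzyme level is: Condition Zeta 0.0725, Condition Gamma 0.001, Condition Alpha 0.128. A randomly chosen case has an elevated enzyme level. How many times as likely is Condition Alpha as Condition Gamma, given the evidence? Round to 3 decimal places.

187.733

Prior × likelihood for each hypothesis:
  Condition Zeta: 0.63 × 0.0725 = 0.045675
  Condition Gamma: 0.15 × 0.001 = 0.00015
  Condition Alpha: 0.22 × 0.128 = 0.02816
Total = 0.073985.
The ratio is 0.02816 / 0.00015 (the normalizer cancels) = 187.733.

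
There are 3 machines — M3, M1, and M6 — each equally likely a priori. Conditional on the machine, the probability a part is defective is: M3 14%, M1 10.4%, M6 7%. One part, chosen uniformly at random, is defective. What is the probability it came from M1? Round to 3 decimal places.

With a uniform prior (1/3 each), posterior ∝ likelihood:
  M3: 0.14
  M1: 0.104
  M6: 0.07
Sum = 0.314.
P(M1 | evidence) = 0.104 / 0.314 ≈ 0.331.

0.331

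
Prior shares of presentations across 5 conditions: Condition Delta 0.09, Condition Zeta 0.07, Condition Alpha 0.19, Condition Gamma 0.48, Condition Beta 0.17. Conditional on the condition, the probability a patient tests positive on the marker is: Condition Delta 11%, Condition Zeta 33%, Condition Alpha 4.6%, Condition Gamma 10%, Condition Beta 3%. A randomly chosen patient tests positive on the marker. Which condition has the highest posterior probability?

Condition Gamma

Unnormalized posteriors (prior × likelihood):
  Condition Delta: 0.09 × 0.11 = 0.0099
  Condition Zeta: 0.07 × 0.33 = 0.0231
  Condition Alpha: 0.19 × 0.046 = 0.00874
  Condition Gamma: 0.48 × 0.1 = 0.048
  Condition Beta: 0.17 × 0.03 = 0.0051
Sum = 0.09484.
Largest term belongs to Condition Gamma, so Condition Gamma is most probable.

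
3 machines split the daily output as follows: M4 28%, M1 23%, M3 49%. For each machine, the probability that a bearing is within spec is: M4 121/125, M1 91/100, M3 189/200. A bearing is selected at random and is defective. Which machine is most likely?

Taking complements, P(defective | each) = M4 0.032, M1 0.09, M3 0.055.
Prior × likelihood for each hypothesis:
  M4: 0.28 × 0.032 = 0.00896
  M1: 0.23 × 0.09 = 0.0207
  M3: 0.49 × 0.055 = 0.02695
Sum = 0.05661.
Largest term belongs to M3, so M3 is most probable.

M3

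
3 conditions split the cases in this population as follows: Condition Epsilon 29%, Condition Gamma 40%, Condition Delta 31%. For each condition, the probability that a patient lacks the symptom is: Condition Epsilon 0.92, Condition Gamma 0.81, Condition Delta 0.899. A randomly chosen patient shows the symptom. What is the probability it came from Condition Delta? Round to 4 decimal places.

Taking complements, P(symptomatic | each) = Condition Epsilon 0.08, Condition Gamma 0.19, Condition Delta 0.101.
Prior × likelihood for each hypothesis:
  Condition Epsilon: 0.29 × 0.08 = 0.0232
  Condition Gamma: 0.4 × 0.19 = 0.076
  Condition Delta: 0.31 × 0.101 = 0.03131
Normalizing constant = 0.13051.
P(Condition Delta | evidence) = 0.03131 / 0.13051 ≈ 0.2399.

0.2399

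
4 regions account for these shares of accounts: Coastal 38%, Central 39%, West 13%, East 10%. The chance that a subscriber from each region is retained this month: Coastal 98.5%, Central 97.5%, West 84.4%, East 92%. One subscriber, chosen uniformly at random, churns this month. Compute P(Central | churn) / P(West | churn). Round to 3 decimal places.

Taking complements, P(churn | each) = Coastal 0.015, Central 0.025, West 0.156, East 0.08.
By Bayes' rule, posterior ∝ prior × likelihood:
  Coastal: 0.38 × 0.015 = 0.0057
  Central: 0.39 × 0.025 = 0.00975
  West: 0.13 × 0.156 = 0.02028
  East: 0.1 × 0.08 = 0.008
Total = 0.04373.
The ratio is 0.00975 / 0.02028 (the normalizer cancels) = 0.481.

0.481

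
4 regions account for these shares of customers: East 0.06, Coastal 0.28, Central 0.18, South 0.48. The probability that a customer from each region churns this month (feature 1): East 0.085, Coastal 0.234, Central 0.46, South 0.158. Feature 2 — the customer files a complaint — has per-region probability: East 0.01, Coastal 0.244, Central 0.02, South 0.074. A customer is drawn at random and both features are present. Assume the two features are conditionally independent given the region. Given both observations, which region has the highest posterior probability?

Coastal

Compute prior × likelihood for every hypothesis:
  East: 0.06 × 0.085 × 0.01 = 0.000051
  Coastal: 0.28 × 0.234 × 0.244 = 0.01598688
  Central: 0.18 × 0.46 × 0.02 = 0.001656
  South: 0.48 × 0.158 × 0.074 = 0.00561216
Total = 0.02330604.
Largest term belongs to Coastal, so Coastal is most probable.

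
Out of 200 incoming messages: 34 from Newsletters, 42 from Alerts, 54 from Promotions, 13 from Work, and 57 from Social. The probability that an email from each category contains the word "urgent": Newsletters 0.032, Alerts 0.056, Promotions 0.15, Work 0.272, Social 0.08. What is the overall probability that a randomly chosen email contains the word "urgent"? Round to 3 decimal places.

By Bayes' rule, posterior ∝ prior × likelihood:
  Newsletters: 0.17 × 0.032 = 0.00544
  Alerts: 0.21 × 0.056 = 0.01176
  Promotions: 0.27 × 0.15 = 0.0405
  Work: 0.065 × 0.272 = 0.01768
  Social: 0.285 × 0.08 = 0.0228
P(urgent-flag) = 0.00544 + 0.01176 + 0.0405 + 0.01768 + 0.0228 = 0.09818 → 0.098.

0.098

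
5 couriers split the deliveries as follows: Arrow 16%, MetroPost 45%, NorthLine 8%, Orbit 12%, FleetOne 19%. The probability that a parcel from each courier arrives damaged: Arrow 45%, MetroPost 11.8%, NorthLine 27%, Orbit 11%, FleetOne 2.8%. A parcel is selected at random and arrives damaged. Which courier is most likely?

Prior × likelihood for each hypothesis:
  Arrow: 0.16 × 0.45 = 0.072
  MetroPost: 0.45 × 0.118 = 0.0531
  NorthLine: 0.08 × 0.27 = 0.0216
  Orbit: 0.12 × 0.11 = 0.0132
  FleetOne: 0.19 × 0.028 = 0.00532
Normalizing constant = 0.16522.
Largest term belongs to Arrow, so Arrow is most probable.

Arrow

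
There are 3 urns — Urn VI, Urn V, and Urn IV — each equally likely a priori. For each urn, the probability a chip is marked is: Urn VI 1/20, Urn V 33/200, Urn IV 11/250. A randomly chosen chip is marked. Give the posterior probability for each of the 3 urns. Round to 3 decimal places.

Since the prior is uniform, the posterior is proportional to the likelihood:
  Urn VI: 0.05
  Urn V: 0.165
  Urn IV: 0.044
Normalizing constant = 0.259.
P(Urn VI | marked) = 0.05/0.259 ≈ 0.193
P(Urn V | marked) = 0.165/0.259 ≈ 0.637
P(Urn IV | marked) = 0.044/0.259 ≈ 0.170
(Check: 0.193+0.637+0.170 = 1.000.)

Urn VI 0.193, Urn V 0.637, Urn IV 0.170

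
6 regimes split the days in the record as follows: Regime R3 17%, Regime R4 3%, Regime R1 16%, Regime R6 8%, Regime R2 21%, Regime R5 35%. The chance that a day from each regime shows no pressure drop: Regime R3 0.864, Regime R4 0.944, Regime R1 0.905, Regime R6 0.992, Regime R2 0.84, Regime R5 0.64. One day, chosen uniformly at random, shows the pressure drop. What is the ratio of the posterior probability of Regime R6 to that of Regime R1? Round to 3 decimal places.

Taking complements, P(drop | each) = Regime R3 0.136, Regime R4 0.056, Regime R1 0.095, Regime R6 0.008, Regime R2 0.16, Regime R5 0.36.
By Bayes' rule, posterior ∝ prior × likelihood:
  Regime R3: 0.17 × 0.136 = 0.02312
  Regime R4: 0.03 × 0.056 = 0.00168
  Regime R1: 0.16 × 0.095 = 0.0152
  Regime R6: 0.08 × 0.008 = 0.00064
  Regime R2: 0.21 × 0.16 = 0.0336
  Regime R5: 0.35 × 0.36 = 0.126
Total = 0.20024.
The ratio is 0.00064 / 0.0152 (the normalizer cancels) = 0.042.

0.042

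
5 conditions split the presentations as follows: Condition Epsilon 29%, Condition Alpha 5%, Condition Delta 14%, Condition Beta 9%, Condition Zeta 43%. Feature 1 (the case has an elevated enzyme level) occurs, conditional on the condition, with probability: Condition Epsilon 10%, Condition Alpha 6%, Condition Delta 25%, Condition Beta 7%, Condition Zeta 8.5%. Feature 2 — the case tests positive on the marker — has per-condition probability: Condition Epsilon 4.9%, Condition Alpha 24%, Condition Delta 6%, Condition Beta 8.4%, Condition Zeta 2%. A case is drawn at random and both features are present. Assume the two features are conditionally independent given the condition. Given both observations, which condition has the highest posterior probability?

Condition Delta

Prior × likelihood for each hypothesis:
  Condition Epsilon: 0.29 × 0.1 × 0.049 = 0.001421
  Condition Alpha: 0.05 × 0.06 × 0.24 = 0.00072
  Condition Delta: 0.14 × 0.25 × 0.06 = 0.0021
  Condition Beta: 0.09 × 0.07 × 0.084 = 0.0005292
  Condition Zeta: 0.43 × 0.085 × 0.02 = 0.000731
Total = 0.0055012.
Largest term belongs to Condition Delta, so Condition Delta is most probable.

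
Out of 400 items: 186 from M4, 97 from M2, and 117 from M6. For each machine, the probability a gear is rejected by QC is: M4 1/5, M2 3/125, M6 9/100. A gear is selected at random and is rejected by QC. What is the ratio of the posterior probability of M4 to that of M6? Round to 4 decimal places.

3.5328

Compute prior × likelihood for every hypothesis:
  M4: 0.465 × 0.2 = 0.093
  M2: 0.2425 × 0.024 = 0.00582
  M6: 0.2925 × 0.09 = 0.026325
Total = 0.125145.
The ratio is 0.093 / 0.026325 (the normalizer cancels) = 3.5328.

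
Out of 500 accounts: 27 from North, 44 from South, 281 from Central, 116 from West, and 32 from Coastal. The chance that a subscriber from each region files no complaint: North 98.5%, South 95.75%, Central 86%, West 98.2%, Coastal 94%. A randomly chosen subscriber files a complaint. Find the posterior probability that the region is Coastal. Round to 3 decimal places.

Taking complements, P(complaint | each) = North 0.015, South 0.0425, Central 0.14, West 0.018, Coastal 0.06.
Prior × likelihood for each hypothesis:
  North: 0.054 × 0.015 = 0.00081
  South: 0.088 × 0.0425 = 0.00374
  Central: 0.562 × 0.14 = 0.07868
  West: 0.232 × 0.018 = 0.004176
  Coastal: 0.064 × 0.06 = 0.00384
Total = 0.091246.
P(Coastal | evidence) = 0.00384 / 0.091246 ≈ 0.042.

0.042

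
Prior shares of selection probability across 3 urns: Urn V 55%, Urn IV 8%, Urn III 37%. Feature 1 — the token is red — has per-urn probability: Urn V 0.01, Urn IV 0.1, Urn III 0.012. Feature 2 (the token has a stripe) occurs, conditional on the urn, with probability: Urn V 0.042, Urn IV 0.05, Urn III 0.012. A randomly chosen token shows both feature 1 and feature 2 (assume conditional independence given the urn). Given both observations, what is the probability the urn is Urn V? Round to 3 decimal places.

Unnormalized posteriors (prior × likelihood):
  Urn V: 0.55 × 0.01 × 0.042 = 0.000231
  Urn IV: 0.08 × 0.1 × 0.05 = 0.0004
  Urn III: 0.37 × 0.012 × 0.012 = 0.00005328
Normalizing constant = 0.00068428.
P(Urn V | evidence) = 0.000231 / 0.00068428 ≈ 0.338.

0.338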